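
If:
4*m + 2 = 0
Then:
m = -1/2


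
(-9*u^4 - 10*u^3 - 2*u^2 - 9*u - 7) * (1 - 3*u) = 27*u^5 + 21*u^4 - 4*u^3 + 25*u^2 + 12*u - 7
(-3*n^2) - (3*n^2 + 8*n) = -6*n^2 - 8*n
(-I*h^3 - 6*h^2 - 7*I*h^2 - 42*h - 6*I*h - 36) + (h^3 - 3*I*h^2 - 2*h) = h^3 - I*h^3 - 6*h^2 - 10*I*h^2 - 44*h - 6*I*h - 36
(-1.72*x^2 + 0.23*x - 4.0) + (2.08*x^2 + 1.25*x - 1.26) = 0.36*x^2 + 1.48*x - 5.26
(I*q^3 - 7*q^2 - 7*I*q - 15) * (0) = 0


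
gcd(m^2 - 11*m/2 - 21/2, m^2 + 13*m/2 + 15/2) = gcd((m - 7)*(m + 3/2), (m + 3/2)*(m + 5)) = m + 3/2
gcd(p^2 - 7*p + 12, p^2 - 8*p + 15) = p - 3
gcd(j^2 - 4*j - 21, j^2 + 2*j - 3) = j + 3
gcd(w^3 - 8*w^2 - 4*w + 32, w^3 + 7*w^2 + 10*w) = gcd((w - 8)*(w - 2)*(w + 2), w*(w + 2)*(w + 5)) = w + 2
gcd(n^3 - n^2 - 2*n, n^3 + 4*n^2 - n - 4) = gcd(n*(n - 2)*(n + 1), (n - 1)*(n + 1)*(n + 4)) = n + 1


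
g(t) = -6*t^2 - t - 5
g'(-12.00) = 143.00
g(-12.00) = -857.00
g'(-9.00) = 107.00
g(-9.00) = -482.00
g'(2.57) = -31.84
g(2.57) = -47.20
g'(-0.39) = 3.68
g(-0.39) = -5.52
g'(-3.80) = 44.60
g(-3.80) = -87.84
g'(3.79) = -46.48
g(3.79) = -94.97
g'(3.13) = -38.56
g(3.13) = -66.91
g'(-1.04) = 11.48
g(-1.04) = -10.45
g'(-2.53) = 29.36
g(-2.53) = -40.88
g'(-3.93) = 46.16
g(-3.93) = -93.74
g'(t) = -12*t - 1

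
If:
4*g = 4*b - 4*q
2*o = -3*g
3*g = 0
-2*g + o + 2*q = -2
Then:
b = -1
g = 0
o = 0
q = -1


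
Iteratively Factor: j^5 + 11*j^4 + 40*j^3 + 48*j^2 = (j)*(j^4 + 11*j^3 + 40*j^2 + 48*j) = j^2*(j^3 + 11*j^2 + 40*j + 48) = j^2*(j + 4)*(j^2 + 7*j + 12) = j^2*(j + 3)*(j + 4)*(j + 4)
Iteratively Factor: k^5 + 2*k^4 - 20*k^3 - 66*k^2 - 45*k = (k + 1)*(k^4 + k^3 - 21*k^2 - 45*k) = (k + 1)*(k + 3)*(k^3 - 2*k^2 - 15*k) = (k + 1)*(k + 3)^2*(k^2 - 5*k) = k*(k + 1)*(k + 3)^2*(k - 5)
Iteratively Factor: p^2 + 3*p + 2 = (p + 1)*(p + 2)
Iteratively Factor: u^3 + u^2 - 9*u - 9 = (u - 3)*(u^2 + 4*u + 3) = (u - 3)*(u + 1)*(u + 3)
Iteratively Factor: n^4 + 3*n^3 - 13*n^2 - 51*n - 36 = (n + 1)*(n^3 + 2*n^2 - 15*n - 36) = (n + 1)*(n + 3)*(n^2 - n - 12) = (n + 1)*(n + 3)^2*(n - 4)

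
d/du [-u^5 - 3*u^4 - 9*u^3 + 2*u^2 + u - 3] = -5*u^4 - 12*u^3 - 27*u^2 + 4*u + 1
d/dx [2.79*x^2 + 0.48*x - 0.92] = 5.58*x + 0.48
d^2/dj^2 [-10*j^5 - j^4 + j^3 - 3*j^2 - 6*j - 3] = -200*j^3 - 12*j^2 + 6*j - 6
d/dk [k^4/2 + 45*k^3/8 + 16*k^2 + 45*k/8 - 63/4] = 2*k^3 + 135*k^2/8 + 32*k + 45/8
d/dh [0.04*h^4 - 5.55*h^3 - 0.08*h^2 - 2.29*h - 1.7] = 0.16*h^3 - 16.65*h^2 - 0.16*h - 2.29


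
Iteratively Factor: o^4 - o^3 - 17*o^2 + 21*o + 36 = (o + 1)*(o^3 - 2*o^2 - 15*o + 36) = (o - 3)*(o + 1)*(o^2 + o - 12) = (o - 3)^2*(o + 1)*(o + 4)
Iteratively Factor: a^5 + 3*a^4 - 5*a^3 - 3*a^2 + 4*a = (a - 1)*(a^4 + 4*a^3 - a^2 - 4*a) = a*(a - 1)*(a^3 + 4*a^2 - a - 4) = a*(a - 1)*(a + 1)*(a^2 + 3*a - 4) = a*(a - 1)^2*(a + 1)*(a + 4)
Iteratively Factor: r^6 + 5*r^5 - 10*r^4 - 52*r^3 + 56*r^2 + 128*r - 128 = (r + 4)*(r^5 + r^4 - 14*r^3 + 4*r^2 + 40*r - 32) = (r + 4)^2*(r^4 - 3*r^3 - 2*r^2 + 12*r - 8) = (r - 2)*(r + 4)^2*(r^3 - r^2 - 4*r + 4) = (r - 2)^2*(r + 4)^2*(r^2 + r - 2) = (r - 2)^2*(r - 1)*(r + 4)^2*(r + 2)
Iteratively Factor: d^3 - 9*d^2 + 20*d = (d)*(d^2 - 9*d + 20) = d*(d - 5)*(d - 4)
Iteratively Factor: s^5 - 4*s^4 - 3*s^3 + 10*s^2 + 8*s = (s - 2)*(s^4 - 2*s^3 - 7*s^2 - 4*s) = (s - 2)*(s + 1)*(s^3 - 3*s^2 - 4*s) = (s - 4)*(s - 2)*(s + 1)*(s^2 + s) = (s - 4)*(s - 2)*(s + 1)^2*(s)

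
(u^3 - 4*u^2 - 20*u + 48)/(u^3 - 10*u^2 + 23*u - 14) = (u^2 - 2*u - 24)/(u^2 - 8*u + 7)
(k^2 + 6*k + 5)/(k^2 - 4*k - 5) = (k + 5)/(k - 5)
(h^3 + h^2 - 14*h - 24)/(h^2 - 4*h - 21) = (h^2 - 2*h - 8)/(h - 7)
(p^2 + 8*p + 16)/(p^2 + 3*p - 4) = (p + 4)/(p - 1)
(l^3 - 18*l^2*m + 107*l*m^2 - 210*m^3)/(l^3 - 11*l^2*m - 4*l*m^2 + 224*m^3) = (l^2 - 11*l*m + 30*m^2)/(l^2 - 4*l*m - 32*m^2)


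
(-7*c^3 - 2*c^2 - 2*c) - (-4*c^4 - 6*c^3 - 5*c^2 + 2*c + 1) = 4*c^4 - c^3 + 3*c^2 - 4*c - 1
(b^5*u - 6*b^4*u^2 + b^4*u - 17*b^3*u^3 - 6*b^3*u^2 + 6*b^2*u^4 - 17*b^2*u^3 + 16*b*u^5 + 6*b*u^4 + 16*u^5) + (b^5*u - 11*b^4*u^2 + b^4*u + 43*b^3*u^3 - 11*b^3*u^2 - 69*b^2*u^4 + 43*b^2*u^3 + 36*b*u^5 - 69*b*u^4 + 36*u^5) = 2*b^5*u - 17*b^4*u^2 + 2*b^4*u + 26*b^3*u^3 - 17*b^3*u^2 - 63*b^2*u^4 + 26*b^2*u^3 + 52*b*u^5 - 63*b*u^4 + 52*u^5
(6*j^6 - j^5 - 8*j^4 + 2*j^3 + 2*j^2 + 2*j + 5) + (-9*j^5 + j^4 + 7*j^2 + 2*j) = 6*j^6 - 10*j^5 - 7*j^4 + 2*j^3 + 9*j^2 + 4*j + 5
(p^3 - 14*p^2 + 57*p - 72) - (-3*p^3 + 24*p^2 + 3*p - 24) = 4*p^3 - 38*p^2 + 54*p - 48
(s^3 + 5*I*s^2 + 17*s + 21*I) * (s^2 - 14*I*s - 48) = s^5 - 9*I*s^4 + 39*s^3 - 457*I*s^2 - 522*s - 1008*I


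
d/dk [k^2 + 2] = 2*k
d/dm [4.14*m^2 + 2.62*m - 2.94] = 8.28*m + 2.62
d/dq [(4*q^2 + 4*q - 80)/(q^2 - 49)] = 4*(-q^2 - 58*q - 49)/(q^4 - 98*q^2 + 2401)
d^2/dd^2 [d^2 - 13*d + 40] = 2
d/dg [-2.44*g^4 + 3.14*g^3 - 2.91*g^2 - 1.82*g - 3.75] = -9.76*g^3 + 9.42*g^2 - 5.82*g - 1.82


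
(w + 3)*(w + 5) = w^2 + 8*w + 15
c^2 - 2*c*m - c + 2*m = (c - 1)*(c - 2*m)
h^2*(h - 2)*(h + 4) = h^4 + 2*h^3 - 8*h^2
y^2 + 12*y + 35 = (y + 5)*(y + 7)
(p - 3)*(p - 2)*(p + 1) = p^3 - 4*p^2 + p + 6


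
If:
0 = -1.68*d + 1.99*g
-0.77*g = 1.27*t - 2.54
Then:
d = 3.9073902288188 - 1.9536951144094*t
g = 3.2987012987013 - 1.64935064935065*t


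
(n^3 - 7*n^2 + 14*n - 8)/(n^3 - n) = (n^2 - 6*n + 8)/(n*(n + 1))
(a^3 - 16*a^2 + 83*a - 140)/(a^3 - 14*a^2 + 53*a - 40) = (a^2 - 11*a + 28)/(a^2 - 9*a + 8)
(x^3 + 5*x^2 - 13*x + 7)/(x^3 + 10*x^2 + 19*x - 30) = (x^2 + 6*x - 7)/(x^2 + 11*x + 30)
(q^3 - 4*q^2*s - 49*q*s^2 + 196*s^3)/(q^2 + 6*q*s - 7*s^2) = (q^2 - 11*q*s + 28*s^2)/(q - s)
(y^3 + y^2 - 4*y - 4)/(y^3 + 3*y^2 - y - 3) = (y^2 - 4)/(y^2 + 2*y - 3)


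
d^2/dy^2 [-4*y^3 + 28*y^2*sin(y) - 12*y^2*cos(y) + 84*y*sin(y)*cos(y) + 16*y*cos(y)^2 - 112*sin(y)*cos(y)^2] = -28*y^2*sin(y) + 12*y^2*cos(y) + 48*y*sin(y) - 168*y*sin(2*y) + 112*y*cos(y) - 32*y*cos(2*y) - 24*y + 84*sin(y) - 32*sin(2*y) + 252*sin(3*y) - 24*cos(y) + 168*cos(2*y)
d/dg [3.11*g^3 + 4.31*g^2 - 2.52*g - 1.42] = 9.33*g^2 + 8.62*g - 2.52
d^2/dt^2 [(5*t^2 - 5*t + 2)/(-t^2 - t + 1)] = 2*(10*t^3 - 21*t^2 + 9*t - 4)/(t^6 + 3*t^5 - 5*t^3 + 3*t - 1)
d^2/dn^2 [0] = 0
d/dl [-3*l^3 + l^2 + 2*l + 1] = -9*l^2 + 2*l + 2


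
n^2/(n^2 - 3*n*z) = n/(n - 3*z)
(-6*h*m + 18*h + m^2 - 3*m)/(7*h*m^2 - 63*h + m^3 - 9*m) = (-6*h + m)/(7*h*m + 21*h + m^2 + 3*m)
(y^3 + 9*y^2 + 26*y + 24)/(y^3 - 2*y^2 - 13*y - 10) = (y^2 + 7*y + 12)/(y^2 - 4*y - 5)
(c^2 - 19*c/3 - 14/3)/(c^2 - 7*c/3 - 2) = (c - 7)/(c - 3)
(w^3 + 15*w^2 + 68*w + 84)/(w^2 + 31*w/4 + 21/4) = 4*(w^2 + 8*w + 12)/(4*w + 3)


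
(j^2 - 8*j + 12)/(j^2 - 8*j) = (j^2 - 8*j + 12)/(j*(j - 8))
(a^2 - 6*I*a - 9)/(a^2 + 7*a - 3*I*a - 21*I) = (a - 3*I)/(a + 7)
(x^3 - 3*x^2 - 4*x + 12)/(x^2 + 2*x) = x - 5 + 6/x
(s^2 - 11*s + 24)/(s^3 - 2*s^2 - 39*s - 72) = (s - 3)/(s^2 + 6*s + 9)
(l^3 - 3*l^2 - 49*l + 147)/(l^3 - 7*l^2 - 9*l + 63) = (l + 7)/(l + 3)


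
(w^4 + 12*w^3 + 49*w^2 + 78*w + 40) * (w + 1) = w^5 + 13*w^4 + 61*w^3 + 127*w^2 + 118*w + 40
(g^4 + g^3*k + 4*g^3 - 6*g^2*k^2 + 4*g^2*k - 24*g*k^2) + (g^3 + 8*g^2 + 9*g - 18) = g^4 + g^3*k + 5*g^3 - 6*g^2*k^2 + 4*g^2*k + 8*g^2 - 24*g*k^2 + 9*g - 18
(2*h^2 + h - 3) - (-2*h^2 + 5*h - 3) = 4*h^2 - 4*h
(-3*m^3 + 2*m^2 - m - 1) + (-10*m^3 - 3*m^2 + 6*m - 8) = -13*m^3 - m^2 + 5*m - 9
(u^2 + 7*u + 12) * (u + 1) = u^3 + 8*u^2 + 19*u + 12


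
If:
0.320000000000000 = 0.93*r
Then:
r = 0.34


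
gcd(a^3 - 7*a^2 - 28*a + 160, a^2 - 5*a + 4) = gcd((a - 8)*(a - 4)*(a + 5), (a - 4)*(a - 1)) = a - 4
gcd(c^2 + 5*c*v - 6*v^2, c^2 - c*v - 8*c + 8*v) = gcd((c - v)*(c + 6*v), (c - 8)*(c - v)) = -c + v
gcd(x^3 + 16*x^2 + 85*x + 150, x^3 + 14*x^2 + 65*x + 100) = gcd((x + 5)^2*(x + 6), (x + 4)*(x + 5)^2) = x^2 + 10*x + 25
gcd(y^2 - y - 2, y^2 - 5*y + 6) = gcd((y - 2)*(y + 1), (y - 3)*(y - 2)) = y - 2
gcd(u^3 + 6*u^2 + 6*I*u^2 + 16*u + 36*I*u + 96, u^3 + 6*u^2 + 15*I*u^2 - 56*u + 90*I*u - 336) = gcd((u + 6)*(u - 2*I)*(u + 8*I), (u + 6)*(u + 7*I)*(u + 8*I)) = u^2 + u*(6 + 8*I) + 48*I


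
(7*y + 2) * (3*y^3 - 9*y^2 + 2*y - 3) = 21*y^4 - 57*y^3 - 4*y^2 - 17*y - 6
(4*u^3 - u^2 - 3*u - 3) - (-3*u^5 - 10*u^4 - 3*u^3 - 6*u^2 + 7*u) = 3*u^5 + 10*u^4 + 7*u^3 + 5*u^2 - 10*u - 3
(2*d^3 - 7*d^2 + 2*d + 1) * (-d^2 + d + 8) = -2*d^5 + 9*d^4 + 7*d^3 - 55*d^2 + 17*d + 8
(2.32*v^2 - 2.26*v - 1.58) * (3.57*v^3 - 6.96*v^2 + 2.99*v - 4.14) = 8.2824*v^5 - 24.2154*v^4 + 17.0258*v^3 - 5.3654*v^2 + 4.6322*v + 6.5412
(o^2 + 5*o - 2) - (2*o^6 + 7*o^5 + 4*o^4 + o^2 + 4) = -2*o^6 - 7*o^5 - 4*o^4 + 5*o - 6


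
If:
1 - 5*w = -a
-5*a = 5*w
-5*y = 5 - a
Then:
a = -1/6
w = 1/6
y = -31/30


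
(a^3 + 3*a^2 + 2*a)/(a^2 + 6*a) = (a^2 + 3*a + 2)/(a + 6)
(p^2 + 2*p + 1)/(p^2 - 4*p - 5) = (p + 1)/(p - 5)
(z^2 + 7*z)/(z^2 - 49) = z/(z - 7)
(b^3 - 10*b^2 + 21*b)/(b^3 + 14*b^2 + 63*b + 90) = b*(b^2 - 10*b + 21)/(b^3 + 14*b^2 + 63*b + 90)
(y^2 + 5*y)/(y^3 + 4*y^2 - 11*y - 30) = y/(y^2 - y - 6)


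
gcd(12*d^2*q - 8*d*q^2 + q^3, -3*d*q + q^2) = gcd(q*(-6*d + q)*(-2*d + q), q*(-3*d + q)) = q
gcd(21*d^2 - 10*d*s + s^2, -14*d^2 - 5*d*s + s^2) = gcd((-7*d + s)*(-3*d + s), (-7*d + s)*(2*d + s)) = -7*d + s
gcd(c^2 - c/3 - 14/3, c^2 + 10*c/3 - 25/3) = 1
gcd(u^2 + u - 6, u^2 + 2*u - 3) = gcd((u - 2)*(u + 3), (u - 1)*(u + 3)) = u + 3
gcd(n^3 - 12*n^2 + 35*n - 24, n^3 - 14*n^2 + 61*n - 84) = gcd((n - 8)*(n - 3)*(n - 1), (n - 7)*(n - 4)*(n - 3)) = n - 3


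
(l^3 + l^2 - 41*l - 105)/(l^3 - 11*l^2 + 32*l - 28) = (l^2 + 8*l + 15)/(l^2 - 4*l + 4)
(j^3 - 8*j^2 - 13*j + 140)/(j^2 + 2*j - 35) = (j^2 - 3*j - 28)/(j + 7)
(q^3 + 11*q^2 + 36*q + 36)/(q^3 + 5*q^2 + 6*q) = (q + 6)/q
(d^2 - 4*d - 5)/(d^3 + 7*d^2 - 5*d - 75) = (d^2 - 4*d - 5)/(d^3 + 7*d^2 - 5*d - 75)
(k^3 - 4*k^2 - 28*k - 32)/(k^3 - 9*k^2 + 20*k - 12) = (k^3 - 4*k^2 - 28*k - 32)/(k^3 - 9*k^2 + 20*k - 12)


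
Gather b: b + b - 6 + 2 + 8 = 2*b + 4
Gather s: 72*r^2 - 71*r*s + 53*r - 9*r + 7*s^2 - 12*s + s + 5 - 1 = 72*r^2 + 44*r + 7*s^2 + s*(-71*r - 11) + 4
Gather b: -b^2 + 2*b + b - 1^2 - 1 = -b^2 + 3*b - 2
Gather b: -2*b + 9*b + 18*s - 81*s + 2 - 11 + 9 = 7*b - 63*s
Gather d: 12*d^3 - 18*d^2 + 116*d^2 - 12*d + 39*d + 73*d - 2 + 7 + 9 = 12*d^3 + 98*d^2 + 100*d + 14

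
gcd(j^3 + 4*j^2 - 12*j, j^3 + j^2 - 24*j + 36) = j^2 + 4*j - 12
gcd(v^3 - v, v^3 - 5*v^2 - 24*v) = v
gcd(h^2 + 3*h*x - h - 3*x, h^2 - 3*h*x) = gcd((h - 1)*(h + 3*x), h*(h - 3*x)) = 1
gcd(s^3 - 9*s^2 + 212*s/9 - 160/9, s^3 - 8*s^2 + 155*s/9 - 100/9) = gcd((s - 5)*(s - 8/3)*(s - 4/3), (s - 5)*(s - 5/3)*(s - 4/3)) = s^2 - 19*s/3 + 20/3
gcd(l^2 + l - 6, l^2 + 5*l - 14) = l - 2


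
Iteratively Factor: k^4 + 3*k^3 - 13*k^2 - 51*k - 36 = (k + 3)*(k^3 - 13*k - 12) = (k + 3)^2*(k^2 - 3*k - 4) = (k - 4)*(k + 3)^2*(k + 1)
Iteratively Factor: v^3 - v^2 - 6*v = (v)*(v^2 - v - 6) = v*(v + 2)*(v - 3)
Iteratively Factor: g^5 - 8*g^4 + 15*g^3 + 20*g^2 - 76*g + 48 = (g - 3)*(g^4 - 5*g^3 + 20*g - 16) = (g - 3)*(g - 1)*(g^3 - 4*g^2 - 4*g + 16) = (g - 3)*(g - 2)*(g - 1)*(g^2 - 2*g - 8) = (g - 3)*(g - 2)*(g - 1)*(g + 2)*(g - 4)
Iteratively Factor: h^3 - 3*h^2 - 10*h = (h)*(h^2 - 3*h - 10) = h*(h - 5)*(h + 2)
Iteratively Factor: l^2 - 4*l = (l - 4)*(l)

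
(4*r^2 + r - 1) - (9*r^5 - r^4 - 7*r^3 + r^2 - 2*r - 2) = -9*r^5 + r^4 + 7*r^3 + 3*r^2 + 3*r + 1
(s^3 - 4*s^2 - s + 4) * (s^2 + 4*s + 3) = s^5 - 14*s^3 - 12*s^2 + 13*s + 12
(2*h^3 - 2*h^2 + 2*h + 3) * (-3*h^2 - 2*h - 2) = -6*h^5 + 2*h^4 - 6*h^3 - 9*h^2 - 10*h - 6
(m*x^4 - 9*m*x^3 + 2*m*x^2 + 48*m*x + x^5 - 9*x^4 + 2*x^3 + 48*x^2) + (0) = m*x^4 - 9*m*x^3 + 2*m*x^2 + 48*m*x + x^5 - 9*x^4 + 2*x^3 + 48*x^2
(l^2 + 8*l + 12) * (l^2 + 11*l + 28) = l^4 + 19*l^3 + 128*l^2 + 356*l + 336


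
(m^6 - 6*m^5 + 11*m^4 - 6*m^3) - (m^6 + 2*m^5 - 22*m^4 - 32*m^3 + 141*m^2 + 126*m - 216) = -8*m^5 + 33*m^4 + 26*m^3 - 141*m^2 - 126*m + 216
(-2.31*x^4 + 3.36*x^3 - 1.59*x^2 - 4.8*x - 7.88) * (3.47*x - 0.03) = -8.0157*x^5 + 11.7285*x^4 - 5.6181*x^3 - 16.6083*x^2 - 27.1996*x + 0.2364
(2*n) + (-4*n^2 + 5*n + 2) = -4*n^2 + 7*n + 2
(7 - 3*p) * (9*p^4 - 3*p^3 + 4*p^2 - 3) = -27*p^5 + 72*p^4 - 33*p^3 + 28*p^2 + 9*p - 21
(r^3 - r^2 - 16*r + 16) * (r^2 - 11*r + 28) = r^5 - 12*r^4 + 23*r^3 + 164*r^2 - 624*r + 448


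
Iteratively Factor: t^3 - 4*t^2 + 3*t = (t - 3)*(t^2 - t) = (t - 3)*(t - 1)*(t)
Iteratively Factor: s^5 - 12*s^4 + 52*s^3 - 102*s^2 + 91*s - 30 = (s - 5)*(s^4 - 7*s^3 + 17*s^2 - 17*s + 6) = (s - 5)*(s - 1)*(s^3 - 6*s^2 + 11*s - 6) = (s - 5)*(s - 2)*(s - 1)*(s^2 - 4*s + 3) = (s - 5)*(s - 3)*(s - 2)*(s - 1)*(s - 1)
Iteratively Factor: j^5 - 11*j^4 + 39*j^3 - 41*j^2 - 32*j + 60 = (j + 1)*(j^4 - 12*j^3 + 51*j^2 - 92*j + 60) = (j - 2)*(j + 1)*(j^3 - 10*j^2 + 31*j - 30) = (j - 3)*(j - 2)*(j + 1)*(j^2 - 7*j + 10) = (j - 5)*(j - 3)*(j - 2)*(j + 1)*(j - 2)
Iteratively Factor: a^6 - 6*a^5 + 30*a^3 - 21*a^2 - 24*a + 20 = (a - 1)*(a^5 - 5*a^4 - 5*a^3 + 25*a^2 + 4*a - 20) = (a - 5)*(a - 1)*(a^4 - 5*a^2 + 4) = (a - 5)*(a - 2)*(a - 1)*(a^3 + 2*a^2 - a - 2) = (a - 5)*(a - 2)*(a - 1)^2*(a^2 + 3*a + 2) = (a - 5)*(a - 2)*(a - 1)^2*(a + 2)*(a + 1)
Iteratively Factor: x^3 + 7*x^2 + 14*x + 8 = (x + 1)*(x^2 + 6*x + 8) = (x + 1)*(x + 2)*(x + 4)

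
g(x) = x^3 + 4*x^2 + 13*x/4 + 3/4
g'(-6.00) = 63.25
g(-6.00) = -90.75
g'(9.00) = 318.25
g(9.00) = 1083.00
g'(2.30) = 37.52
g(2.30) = 41.55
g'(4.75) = 108.94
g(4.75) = 213.61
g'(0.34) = 6.32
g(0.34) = 2.36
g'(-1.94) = -0.98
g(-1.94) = 2.20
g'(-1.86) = -1.25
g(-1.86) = 2.11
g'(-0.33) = 0.94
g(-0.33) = 0.08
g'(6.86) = 199.31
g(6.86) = 534.11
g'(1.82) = 27.75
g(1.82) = 25.94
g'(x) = 3*x^2 + 8*x + 13/4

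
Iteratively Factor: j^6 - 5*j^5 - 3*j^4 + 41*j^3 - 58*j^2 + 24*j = (j - 1)*(j^5 - 4*j^4 - 7*j^3 + 34*j^2 - 24*j) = (j - 4)*(j - 1)*(j^4 - 7*j^2 + 6*j) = (j - 4)*(j - 1)*(j + 3)*(j^3 - 3*j^2 + 2*j) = j*(j - 4)*(j - 1)*(j + 3)*(j^2 - 3*j + 2) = j*(j - 4)*(j - 1)^2*(j + 3)*(j - 2)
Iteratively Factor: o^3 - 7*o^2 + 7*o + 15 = (o - 5)*(o^2 - 2*o - 3) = (o - 5)*(o + 1)*(o - 3)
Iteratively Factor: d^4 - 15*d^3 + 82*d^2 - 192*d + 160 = (d - 5)*(d^3 - 10*d^2 + 32*d - 32) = (d - 5)*(d - 2)*(d^2 - 8*d + 16) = (d - 5)*(d - 4)*(d - 2)*(d - 4)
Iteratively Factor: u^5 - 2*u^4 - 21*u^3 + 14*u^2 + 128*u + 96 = (u - 4)*(u^4 + 2*u^3 - 13*u^2 - 38*u - 24) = (u - 4)*(u + 1)*(u^3 + u^2 - 14*u - 24) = (u - 4)*(u + 1)*(u + 2)*(u^2 - u - 12) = (u - 4)*(u + 1)*(u + 2)*(u + 3)*(u - 4)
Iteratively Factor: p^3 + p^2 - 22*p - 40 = (p + 4)*(p^2 - 3*p - 10) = (p - 5)*(p + 4)*(p + 2)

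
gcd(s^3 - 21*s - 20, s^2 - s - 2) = s + 1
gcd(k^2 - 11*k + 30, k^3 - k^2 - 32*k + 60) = k - 5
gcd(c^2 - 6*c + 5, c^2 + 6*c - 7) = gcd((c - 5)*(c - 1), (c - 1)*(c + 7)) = c - 1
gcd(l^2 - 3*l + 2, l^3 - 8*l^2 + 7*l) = l - 1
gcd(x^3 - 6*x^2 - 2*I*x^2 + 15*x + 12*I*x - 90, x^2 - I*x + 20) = x - 5*I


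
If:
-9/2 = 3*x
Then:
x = -3/2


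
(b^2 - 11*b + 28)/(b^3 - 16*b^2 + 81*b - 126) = (b - 4)/(b^2 - 9*b + 18)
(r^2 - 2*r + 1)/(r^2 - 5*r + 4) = (r - 1)/(r - 4)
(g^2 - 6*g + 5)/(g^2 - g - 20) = (g - 1)/(g + 4)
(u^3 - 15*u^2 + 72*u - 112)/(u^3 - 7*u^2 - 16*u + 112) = (u - 4)/(u + 4)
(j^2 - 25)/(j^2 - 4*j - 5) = (j + 5)/(j + 1)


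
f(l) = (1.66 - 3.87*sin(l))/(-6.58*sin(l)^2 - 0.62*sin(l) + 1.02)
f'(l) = (1.66 - 3.87*sin(l))*(13.16*sin(l)*cos(l) + 0.62*cos(l))/(-6.58*sin(l)^2 - 0.62*sin(l) + 1.02)^2 - 3.87*cos(l)/(-6.58*sin(l)^2 - 0.62*sin(l) + 1.02) = (-25.4646*sin(l)^2 + 21.8456*sin(l) - 2.9182)*cos(l)/(43.2964*sin(l)^4 + 8.1592*sin(l)^3 - 13.0388*sin(l)^2 - 1.2648*sin(l) + 1.0404)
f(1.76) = 0.36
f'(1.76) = 0.03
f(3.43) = 4.16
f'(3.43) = 24.33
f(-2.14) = -1.57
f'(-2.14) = 2.17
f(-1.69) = -1.13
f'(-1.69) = 0.25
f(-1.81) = -1.18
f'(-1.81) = 0.54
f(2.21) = 0.39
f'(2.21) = 0.08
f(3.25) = 2.06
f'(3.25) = 5.44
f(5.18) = -1.39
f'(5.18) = -1.43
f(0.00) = 1.63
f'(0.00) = -2.80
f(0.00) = 1.63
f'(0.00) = -2.80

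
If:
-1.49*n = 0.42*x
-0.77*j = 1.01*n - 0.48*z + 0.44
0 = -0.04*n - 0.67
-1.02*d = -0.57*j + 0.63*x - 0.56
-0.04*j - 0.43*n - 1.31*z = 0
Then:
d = -22.54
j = 24.36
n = -16.75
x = 59.42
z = 4.75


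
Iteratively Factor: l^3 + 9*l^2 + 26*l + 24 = (l + 4)*(l^2 + 5*l + 6) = (l + 3)*(l + 4)*(l + 2)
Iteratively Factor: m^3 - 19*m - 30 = (m - 5)*(m^2 + 5*m + 6) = (m - 5)*(m + 2)*(m + 3)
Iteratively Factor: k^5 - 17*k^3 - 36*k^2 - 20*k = (k)*(k^4 - 17*k^2 - 36*k - 20) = k*(k - 5)*(k^3 + 5*k^2 + 8*k + 4) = k*(k - 5)*(k + 2)*(k^2 + 3*k + 2) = k*(k - 5)*(k + 2)^2*(k + 1)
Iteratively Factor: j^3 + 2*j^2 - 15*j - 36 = (j + 3)*(j^2 - j - 12) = (j - 4)*(j + 3)*(j + 3)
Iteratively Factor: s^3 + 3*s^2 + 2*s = (s + 1)*(s^2 + 2*s) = s*(s + 1)*(s + 2)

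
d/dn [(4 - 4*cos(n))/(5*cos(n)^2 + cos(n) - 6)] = -20*sin(n)/(5*cos(n) + 6)^2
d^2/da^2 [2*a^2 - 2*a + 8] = 4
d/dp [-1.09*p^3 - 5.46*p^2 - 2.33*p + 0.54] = -3.27*p^2 - 10.92*p - 2.33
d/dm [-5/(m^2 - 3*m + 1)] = 5*(2*m - 3)/(m^2 - 3*m + 1)^2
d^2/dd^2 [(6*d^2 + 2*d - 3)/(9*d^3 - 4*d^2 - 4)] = 4*(243*d^6 + 243*d^5 - 837*d^4 + 1204*d^3 - 210*d + 72)/(729*d^9 - 972*d^8 + 432*d^7 - 1036*d^6 + 864*d^5 - 192*d^4 + 432*d^3 - 192*d^2 - 64)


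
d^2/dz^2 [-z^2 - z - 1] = -2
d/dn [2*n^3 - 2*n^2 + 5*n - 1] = 6*n^2 - 4*n + 5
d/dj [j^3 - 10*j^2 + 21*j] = 3*j^2 - 20*j + 21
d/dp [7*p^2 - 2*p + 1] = 14*p - 2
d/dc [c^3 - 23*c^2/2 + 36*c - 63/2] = 3*c^2 - 23*c + 36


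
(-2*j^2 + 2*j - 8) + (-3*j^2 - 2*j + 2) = -5*j^2 - 6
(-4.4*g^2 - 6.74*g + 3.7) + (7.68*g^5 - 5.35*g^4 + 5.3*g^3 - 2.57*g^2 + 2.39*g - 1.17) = 7.68*g^5 - 5.35*g^4 + 5.3*g^3 - 6.97*g^2 - 4.35*g + 2.53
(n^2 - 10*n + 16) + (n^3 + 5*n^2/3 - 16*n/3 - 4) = n^3 + 8*n^2/3 - 46*n/3 + 12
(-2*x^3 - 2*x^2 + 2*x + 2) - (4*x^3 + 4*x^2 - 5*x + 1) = -6*x^3 - 6*x^2 + 7*x + 1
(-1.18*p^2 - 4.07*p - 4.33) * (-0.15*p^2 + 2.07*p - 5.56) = 0.177*p^4 - 1.8321*p^3 - 1.2146*p^2 + 13.6661*p + 24.0748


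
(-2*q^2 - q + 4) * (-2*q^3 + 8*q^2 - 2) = 4*q^5 - 14*q^4 - 16*q^3 + 36*q^2 + 2*q - 8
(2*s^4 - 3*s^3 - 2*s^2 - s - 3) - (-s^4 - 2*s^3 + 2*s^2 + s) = 3*s^4 - s^3 - 4*s^2 - 2*s - 3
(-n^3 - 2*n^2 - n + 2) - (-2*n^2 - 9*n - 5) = -n^3 + 8*n + 7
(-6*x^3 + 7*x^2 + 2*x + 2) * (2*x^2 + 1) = -12*x^5 + 14*x^4 - 2*x^3 + 11*x^2 + 2*x + 2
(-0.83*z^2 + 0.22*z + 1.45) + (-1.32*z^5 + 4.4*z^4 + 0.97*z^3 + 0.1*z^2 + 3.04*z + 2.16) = -1.32*z^5 + 4.4*z^4 + 0.97*z^3 - 0.73*z^2 + 3.26*z + 3.61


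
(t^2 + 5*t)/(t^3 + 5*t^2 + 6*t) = (t + 5)/(t^2 + 5*t + 6)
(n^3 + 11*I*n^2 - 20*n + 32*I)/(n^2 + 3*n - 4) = (n^3 + 11*I*n^2 - 20*n + 32*I)/(n^2 + 3*n - 4)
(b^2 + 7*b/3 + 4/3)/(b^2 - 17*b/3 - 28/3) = (b + 1)/(b - 7)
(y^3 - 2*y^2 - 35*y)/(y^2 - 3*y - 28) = y*(y + 5)/(y + 4)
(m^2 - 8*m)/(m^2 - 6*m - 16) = m/(m + 2)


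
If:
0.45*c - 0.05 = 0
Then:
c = 0.11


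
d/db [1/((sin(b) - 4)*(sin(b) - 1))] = (5 - 2*sin(b))*cos(b)/((sin(b) - 4)^2*(sin(b) - 1)^2)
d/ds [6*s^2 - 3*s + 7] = 12*s - 3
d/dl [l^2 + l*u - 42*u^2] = 2*l + u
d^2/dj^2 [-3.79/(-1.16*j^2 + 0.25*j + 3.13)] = (10.199648*j^2 - 2.1982*j - 3.79*(2.32*j - 0.25)*(4.64*j - 0.5) - 27.521464)/(-1.16*j^2 + 0.25*j + 3.13)^3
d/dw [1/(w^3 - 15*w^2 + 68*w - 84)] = (-3*w^2 + 30*w - 68)/(w^3 - 15*w^2 + 68*w - 84)^2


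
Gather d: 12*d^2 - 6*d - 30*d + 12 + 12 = 12*d^2 - 36*d + 24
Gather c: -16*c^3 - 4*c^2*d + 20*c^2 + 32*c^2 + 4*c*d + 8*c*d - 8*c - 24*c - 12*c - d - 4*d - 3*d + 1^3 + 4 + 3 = -16*c^3 + c^2*(52 - 4*d) + c*(12*d - 44) - 8*d + 8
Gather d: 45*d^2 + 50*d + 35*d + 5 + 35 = 45*d^2 + 85*d + 40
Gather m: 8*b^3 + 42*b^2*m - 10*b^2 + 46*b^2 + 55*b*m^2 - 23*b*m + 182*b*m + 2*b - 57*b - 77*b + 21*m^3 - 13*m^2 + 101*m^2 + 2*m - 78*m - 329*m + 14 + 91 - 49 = 8*b^3 + 36*b^2 - 132*b + 21*m^3 + m^2*(55*b + 88) + m*(42*b^2 + 159*b - 405) + 56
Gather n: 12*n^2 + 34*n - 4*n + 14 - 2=12*n^2 + 30*n + 12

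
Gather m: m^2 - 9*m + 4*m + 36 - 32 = m^2 - 5*m + 4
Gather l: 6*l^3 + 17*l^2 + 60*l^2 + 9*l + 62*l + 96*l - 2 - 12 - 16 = 6*l^3 + 77*l^2 + 167*l - 30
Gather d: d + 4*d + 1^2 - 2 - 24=5*d - 25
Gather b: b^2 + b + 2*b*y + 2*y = b^2 + b*(2*y + 1) + 2*y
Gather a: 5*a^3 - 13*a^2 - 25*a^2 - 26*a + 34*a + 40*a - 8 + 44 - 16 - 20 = 5*a^3 - 38*a^2 + 48*a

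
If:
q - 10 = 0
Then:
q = 10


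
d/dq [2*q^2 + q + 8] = 4*q + 1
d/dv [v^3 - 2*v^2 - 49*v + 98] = 3*v^2 - 4*v - 49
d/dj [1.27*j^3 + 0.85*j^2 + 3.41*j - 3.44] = 3.81*j^2 + 1.7*j + 3.41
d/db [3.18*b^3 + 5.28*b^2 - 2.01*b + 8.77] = 9.54*b^2 + 10.56*b - 2.01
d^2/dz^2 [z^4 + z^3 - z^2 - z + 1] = 12*z^2 + 6*z - 2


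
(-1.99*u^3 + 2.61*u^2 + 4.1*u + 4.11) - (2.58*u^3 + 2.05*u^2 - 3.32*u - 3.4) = -4.57*u^3 + 0.56*u^2 + 7.42*u + 7.51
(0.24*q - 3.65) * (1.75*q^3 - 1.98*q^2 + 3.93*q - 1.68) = 0.42*q^4 - 6.8627*q^3 + 8.1702*q^2 - 14.7477*q + 6.132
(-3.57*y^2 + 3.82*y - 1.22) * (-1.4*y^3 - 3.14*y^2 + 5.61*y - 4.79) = 4.998*y^5 + 5.8618*y^4 - 30.3145*y^3 + 42.3613*y^2 - 25.142*y + 5.8438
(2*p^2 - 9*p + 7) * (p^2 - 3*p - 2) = 2*p^4 - 15*p^3 + 30*p^2 - 3*p - 14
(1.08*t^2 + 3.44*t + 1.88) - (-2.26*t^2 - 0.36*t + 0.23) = 3.34*t^2 + 3.8*t + 1.65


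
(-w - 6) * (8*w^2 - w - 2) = -8*w^3 - 47*w^2 + 8*w + 12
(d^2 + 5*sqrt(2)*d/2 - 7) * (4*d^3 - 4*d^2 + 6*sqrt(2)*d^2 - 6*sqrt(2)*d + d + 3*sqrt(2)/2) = 4*d^5 - 4*d^4 + 16*sqrt(2)*d^4 - 16*sqrt(2)*d^3 + 3*d^3 - 38*sqrt(2)*d^2 - 2*d^2 + d/2 + 42*sqrt(2)*d - 21*sqrt(2)/2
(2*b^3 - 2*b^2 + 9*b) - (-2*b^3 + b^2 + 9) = 4*b^3 - 3*b^2 + 9*b - 9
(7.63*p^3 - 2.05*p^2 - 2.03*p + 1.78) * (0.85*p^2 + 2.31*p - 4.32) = 6.4855*p^5 + 15.8828*p^4 - 39.4226*p^3 + 5.6797*p^2 + 12.8814*p - 7.6896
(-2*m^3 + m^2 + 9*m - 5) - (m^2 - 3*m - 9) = -2*m^3 + 12*m + 4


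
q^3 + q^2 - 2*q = q*(q - 1)*(q + 2)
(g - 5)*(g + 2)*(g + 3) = g^3 - 19*g - 30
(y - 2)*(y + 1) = y^2 - y - 2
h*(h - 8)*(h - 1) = h^3 - 9*h^2 + 8*h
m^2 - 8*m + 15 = (m - 5)*(m - 3)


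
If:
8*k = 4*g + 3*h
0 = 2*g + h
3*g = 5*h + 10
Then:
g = 10/13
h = -20/13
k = -5/26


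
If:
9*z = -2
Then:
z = -2/9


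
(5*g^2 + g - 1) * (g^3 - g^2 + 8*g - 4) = 5*g^5 - 4*g^4 + 38*g^3 - 11*g^2 - 12*g + 4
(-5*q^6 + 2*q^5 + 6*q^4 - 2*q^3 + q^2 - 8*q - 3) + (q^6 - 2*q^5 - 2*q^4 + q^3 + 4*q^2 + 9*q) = -4*q^6 + 4*q^4 - q^3 + 5*q^2 + q - 3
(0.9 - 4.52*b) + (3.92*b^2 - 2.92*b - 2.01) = 3.92*b^2 - 7.44*b - 1.11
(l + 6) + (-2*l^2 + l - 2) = -2*l^2 + 2*l + 4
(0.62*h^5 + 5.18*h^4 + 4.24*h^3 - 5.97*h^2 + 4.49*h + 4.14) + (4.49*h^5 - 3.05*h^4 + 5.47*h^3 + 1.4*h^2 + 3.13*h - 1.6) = 5.11*h^5 + 2.13*h^4 + 9.71*h^3 - 4.57*h^2 + 7.62*h + 2.54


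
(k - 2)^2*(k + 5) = k^3 + k^2 - 16*k + 20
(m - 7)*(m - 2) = m^2 - 9*m + 14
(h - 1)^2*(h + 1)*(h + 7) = h^4 + 6*h^3 - 8*h^2 - 6*h + 7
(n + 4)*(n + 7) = n^2 + 11*n + 28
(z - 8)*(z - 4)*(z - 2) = z^3 - 14*z^2 + 56*z - 64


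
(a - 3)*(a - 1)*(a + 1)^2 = a^4 - 2*a^3 - 4*a^2 + 2*a + 3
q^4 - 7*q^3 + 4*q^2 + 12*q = q*(q - 6)*(q - 2)*(q + 1)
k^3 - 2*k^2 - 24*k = k*(k - 6)*(k + 4)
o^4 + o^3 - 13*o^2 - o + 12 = (o - 3)*(o - 1)*(o + 1)*(o + 4)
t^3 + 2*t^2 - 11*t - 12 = (t - 3)*(t + 1)*(t + 4)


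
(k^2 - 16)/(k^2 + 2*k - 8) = (k - 4)/(k - 2)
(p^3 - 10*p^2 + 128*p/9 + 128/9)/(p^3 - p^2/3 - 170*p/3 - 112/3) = (p - 8/3)/(p + 7)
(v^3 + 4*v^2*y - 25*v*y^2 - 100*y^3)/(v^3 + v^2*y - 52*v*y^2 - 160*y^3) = (-v + 5*y)/(-v + 8*y)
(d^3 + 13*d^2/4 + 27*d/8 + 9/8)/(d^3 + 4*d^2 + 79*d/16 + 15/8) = 2*(2*d^2 + 5*d + 3)/(4*d^2 + 13*d + 10)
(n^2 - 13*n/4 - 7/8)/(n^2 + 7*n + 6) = (8*n^2 - 26*n - 7)/(8*(n^2 + 7*n + 6))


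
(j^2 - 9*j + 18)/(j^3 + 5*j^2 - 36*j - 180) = (j - 3)/(j^2 + 11*j + 30)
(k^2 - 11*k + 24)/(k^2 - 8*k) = (k - 3)/k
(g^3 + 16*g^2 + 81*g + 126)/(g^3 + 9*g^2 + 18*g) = (g + 7)/g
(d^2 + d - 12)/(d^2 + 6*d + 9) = (d^2 + d - 12)/(d^2 + 6*d + 9)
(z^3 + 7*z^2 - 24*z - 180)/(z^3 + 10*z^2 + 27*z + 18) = (z^2 + z - 30)/(z^2 + 4*z + 3)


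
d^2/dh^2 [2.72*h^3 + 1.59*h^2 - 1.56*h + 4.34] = 16.32*h + 3.18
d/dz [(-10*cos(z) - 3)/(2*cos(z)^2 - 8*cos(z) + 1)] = 2*(-10*cos(z)^2 - 6*cos(z) + 17)*sin(z)/(8*cos(z) - cos(2*z) - 2)^2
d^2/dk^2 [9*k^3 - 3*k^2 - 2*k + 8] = 54*k - 6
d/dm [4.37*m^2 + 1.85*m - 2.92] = 8.74*m + 1.85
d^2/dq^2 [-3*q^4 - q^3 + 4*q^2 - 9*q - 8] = -36*q^2 - 6*q + 8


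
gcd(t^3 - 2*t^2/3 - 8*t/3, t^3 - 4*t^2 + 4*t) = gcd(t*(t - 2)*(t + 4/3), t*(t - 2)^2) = t^2 - 2*t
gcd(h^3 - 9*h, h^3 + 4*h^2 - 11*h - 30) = h - 3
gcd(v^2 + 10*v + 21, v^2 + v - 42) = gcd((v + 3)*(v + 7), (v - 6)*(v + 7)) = v + 7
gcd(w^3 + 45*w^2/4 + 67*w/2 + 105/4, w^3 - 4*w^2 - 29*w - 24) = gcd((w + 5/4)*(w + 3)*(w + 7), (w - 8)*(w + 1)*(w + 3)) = w + 3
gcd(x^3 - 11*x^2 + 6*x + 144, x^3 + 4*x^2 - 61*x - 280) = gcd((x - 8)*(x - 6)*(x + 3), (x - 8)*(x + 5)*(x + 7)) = x - 8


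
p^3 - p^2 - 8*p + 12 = (p - 2)^2*(p + 3)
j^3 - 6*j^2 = j^2*(j - 6)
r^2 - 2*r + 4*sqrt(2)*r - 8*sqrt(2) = (r - 2)*(r + 4*sqrt(2))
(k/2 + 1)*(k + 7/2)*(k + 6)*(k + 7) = k^4/2 + 37*k^3/4 + 241*k^2/4 + 161*k + 147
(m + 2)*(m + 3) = m^2 + 5*m + 6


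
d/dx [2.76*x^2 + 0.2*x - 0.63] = 5.52*x + 0.2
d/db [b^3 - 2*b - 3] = 3*b^2 - 2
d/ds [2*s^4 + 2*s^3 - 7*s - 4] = 8*s^3 + 6*s^2 - 7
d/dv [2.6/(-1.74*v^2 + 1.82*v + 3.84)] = (9.048*v - 4.732)/(-1.74*v^2 + 1.82*v + 3.84)^2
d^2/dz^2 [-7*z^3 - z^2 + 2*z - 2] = -42*z - 2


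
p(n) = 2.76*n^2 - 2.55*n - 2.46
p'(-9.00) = -52.23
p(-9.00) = 244.05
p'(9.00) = 47.13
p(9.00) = 198.15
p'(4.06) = 19.86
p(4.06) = 32.68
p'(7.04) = 36.31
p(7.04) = 116.38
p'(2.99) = 13.95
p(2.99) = 14.59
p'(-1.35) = -10.00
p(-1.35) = 6.01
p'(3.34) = 15.89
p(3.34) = 19.81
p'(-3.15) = -19.94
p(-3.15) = 32.96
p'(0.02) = -2.44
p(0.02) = -2.51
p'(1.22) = 4.18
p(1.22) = -1.46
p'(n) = 5.52*n - 2.55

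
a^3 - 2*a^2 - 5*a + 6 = (a - 3)*(a - 1)*(a + 2)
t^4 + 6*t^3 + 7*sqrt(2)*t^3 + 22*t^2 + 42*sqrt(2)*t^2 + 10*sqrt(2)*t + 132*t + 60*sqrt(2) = (t + 6)*(t + sqrt(2))^2*(t + 5*sqrt(2))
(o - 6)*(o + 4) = o^2 - 2*o - 24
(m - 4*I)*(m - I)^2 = m^3 - 6*I*m^2 - 9*m + 4*I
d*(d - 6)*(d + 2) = d^3 - 4*d^2 - 12*d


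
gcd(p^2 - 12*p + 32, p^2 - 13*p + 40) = p - 8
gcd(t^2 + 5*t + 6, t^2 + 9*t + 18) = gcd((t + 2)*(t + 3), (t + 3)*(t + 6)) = t + 3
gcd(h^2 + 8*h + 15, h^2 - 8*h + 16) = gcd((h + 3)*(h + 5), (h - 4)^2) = 1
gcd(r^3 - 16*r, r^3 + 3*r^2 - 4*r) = r^2 + 4*r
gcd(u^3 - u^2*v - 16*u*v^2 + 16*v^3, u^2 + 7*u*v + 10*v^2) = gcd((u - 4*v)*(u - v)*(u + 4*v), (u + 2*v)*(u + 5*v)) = 1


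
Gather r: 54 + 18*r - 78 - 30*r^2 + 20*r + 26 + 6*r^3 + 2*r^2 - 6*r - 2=6*r^3 - 28*r^2 + 32*r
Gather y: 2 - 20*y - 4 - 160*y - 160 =-180*y - 162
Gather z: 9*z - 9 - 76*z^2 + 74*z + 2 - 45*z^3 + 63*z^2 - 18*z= -45*z^3 - 13*z^2 + 65*z - 7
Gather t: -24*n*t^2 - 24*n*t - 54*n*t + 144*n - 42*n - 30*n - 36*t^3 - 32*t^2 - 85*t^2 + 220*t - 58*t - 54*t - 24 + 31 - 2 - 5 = 72*n - 36*t^3 + t^2*(-24*n - 117) + t*(108 - 78*n)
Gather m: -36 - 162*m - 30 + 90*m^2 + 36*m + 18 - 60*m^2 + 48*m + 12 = 30*m^2 - 78*m - 36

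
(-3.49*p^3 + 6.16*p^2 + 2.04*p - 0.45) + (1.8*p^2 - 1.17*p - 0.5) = -3.49*p^3 + 7.96*p^2 + 0.87*p - 0.95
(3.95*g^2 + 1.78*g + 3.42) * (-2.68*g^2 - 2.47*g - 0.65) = -10.586*g^4 - 14.5269*g^3 - 16.1297*g^2 - 9.6044*g - 2.223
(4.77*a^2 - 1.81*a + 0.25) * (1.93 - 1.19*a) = -5.6763*a^3 + 11.36*a^2 - 3.7908*a + 0.4825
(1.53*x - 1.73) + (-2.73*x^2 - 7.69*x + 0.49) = -2.73*x^2 - 6.16*x - 1.24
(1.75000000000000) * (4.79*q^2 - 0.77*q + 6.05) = 8.3825*q^2 - 1.3475*q + 10.5875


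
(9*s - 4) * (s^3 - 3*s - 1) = 9*s^4 - 4*s^3 - 27*s^2 + 3*s + 4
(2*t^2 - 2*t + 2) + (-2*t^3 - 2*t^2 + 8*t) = -2*t^3 + 6*t + 2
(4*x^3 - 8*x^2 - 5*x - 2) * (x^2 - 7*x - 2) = 4*x^5 - 36*x^4 + 43*x^3 + 49*x^2 + 24*x + 4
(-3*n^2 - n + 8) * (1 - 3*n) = 9*n^3 - 25*n + 8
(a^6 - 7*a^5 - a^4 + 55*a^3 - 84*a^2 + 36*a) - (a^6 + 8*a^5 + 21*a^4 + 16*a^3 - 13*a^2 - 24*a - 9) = -15*a^5 - 22*a^4 + 39*a^3 - 71*a^2 + 60*a + 9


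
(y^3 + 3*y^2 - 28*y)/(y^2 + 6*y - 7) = y*(y - 4)/(y - 1)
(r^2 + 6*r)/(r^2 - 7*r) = (r + 6)/(r - 7)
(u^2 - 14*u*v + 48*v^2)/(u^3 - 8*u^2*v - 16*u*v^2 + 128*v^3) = (u - 6*v)/(u^2 - 16*v^2)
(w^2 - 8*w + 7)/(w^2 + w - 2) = (w - 7)/(w + 2)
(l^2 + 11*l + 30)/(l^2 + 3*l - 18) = (l + 5)/(l - 3)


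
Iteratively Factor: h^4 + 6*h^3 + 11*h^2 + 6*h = (h + 2)*(h^3 + 4*h^2 + 3*h) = (h + 1)*(h + 2)*(h^2 + 3*h) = h*(h + 1)*(h + 2)*(h + 3)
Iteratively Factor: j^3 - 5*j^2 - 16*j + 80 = (j - 4)*(j^2 - j - 20) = (j - 5)*(j - 4)*(j + 4)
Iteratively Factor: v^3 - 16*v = (v)*(v^2 - 16) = v*(v + 4)*(v - 4)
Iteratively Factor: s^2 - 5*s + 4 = (s - 1)*(s - 4)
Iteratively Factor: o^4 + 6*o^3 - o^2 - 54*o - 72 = (o + 2)*(o^3 + 4*o^2 - 9*o - 36) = (o - 3)*(o + 2)*(o^2 + 7*o + 12) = (o - 3)*(o + 2)*(o + 4)*(o + 3)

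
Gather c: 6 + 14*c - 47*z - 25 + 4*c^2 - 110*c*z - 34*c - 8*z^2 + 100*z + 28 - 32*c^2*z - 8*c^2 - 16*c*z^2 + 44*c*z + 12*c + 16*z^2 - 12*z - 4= c^2*(-32*z - 4) + c*(-16*z^2 - 66*z - 8) + 8*z^2 + 41*z + 5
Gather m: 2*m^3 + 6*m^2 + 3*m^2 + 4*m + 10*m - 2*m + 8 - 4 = 2*m^3 + 9*m^2 + 12*m + 4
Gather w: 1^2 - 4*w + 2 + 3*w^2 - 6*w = 3*w^2 - 10*w + 3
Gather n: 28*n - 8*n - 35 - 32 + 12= 20*n - 55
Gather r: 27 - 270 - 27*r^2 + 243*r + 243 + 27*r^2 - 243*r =0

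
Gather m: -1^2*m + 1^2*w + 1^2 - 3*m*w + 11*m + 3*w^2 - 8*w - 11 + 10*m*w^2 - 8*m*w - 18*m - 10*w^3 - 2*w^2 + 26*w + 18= m*(10*w^2 - 11*w - 8) - 10*w^3 + w^2 + 19*w + 8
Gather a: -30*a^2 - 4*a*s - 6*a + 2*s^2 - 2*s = -30*a^2 + a*(-4*s - 6) + 2*s^2 - 2*s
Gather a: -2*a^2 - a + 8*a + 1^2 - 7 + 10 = -2*a^2 + 7*a + 4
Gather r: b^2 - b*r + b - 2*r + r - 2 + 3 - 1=b^2 + b + r*(-b - 1)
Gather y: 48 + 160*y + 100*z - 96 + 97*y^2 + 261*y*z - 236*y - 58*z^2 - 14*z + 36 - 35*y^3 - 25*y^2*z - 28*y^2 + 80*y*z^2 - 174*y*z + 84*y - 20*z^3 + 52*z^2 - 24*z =-35*y^3 + y^2*(69 - 25*z) + y*(80*z^2 + 87*z + 8) - 20*z^3 - 6*z^2 + 62*z - 12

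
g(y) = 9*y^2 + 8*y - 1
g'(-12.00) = -208.00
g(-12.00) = 1199.00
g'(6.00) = 116.00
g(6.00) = 371.00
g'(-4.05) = -64.90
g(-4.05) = 114.22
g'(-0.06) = 6.92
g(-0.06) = -1.45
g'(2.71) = 56.78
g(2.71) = 86.78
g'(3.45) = 70.10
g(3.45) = 133.72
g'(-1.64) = -21.52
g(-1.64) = 10.09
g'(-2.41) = -35.38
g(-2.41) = 31.99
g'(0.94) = 24.92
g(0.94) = 14.47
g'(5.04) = 98.72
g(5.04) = 267.93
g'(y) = 18*y + 8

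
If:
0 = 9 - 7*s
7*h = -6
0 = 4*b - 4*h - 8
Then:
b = 8/7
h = -6/7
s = 9/7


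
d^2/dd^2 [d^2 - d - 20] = 2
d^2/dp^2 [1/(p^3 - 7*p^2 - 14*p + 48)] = 2*((7 - 3*p)*(p^3 - 7*p^2 - 14*p + 48) + (-3*p^2 + 14*p + 14)^2)/(p^3 - 7*p^2 - 14*p + 48)^3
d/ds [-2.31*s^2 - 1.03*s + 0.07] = -4.62*s - 1.03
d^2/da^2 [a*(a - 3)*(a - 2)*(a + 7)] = 12*a^2 + 12*a - 58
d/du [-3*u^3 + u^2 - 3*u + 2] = -9*u^2 + 2*u - 3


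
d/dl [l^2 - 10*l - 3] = 2*l - 10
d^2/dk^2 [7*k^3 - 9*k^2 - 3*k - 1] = 42*k - 18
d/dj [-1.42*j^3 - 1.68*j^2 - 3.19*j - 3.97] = -4.26*j^2 - 3.36*j - 3.19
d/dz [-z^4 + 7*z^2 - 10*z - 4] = -4*z^3 + 14*z - 10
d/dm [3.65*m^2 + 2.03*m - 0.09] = 7.3*m + 2.03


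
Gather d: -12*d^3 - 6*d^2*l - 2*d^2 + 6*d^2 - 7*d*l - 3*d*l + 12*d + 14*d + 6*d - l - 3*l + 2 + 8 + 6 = -12*d^3 + d^2*(4 - 6*l) + d*(32 - 10*l) - 4*l + 16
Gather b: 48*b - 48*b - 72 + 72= 0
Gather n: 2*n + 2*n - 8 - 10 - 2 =4*n - 20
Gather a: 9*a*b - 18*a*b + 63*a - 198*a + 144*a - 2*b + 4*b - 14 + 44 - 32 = a*(9 - 9*b) + 2*b - 2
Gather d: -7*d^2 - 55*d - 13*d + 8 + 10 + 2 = -7*d^2 - 68*d + 20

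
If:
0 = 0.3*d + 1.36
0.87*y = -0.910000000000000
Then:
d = -4.53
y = -1.05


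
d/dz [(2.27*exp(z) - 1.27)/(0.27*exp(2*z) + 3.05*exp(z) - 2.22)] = (-0.6129*exp(2*z) + 0.6858*exp(z) - 1.1659)*exp(z)/(0.0729*exp(4*z) + 1.647*exp(3*z) + 8.1037*exp(2*z) - 13.542*exp(z) + 4.9284)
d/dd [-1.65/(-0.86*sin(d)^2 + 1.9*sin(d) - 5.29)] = (3.135 - 2.838*sin(d))*cos(d)/(0.86*sin(d)^2 - 1.9*sin(d) + 5.29)^2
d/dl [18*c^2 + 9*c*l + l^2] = 9*c + 2*l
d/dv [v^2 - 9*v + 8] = 2*v - 9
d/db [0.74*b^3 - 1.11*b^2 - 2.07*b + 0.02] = 2.22*b^2 - 2.22*b - 2.07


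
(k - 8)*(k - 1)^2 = k^3 - 10*k^2 + 17*k - 8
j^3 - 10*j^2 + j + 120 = (j - 8)*(j - 5)*(j + 3)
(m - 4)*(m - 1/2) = m^2 - 9*m/2 + 2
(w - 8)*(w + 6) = w^2 - 2*w - 48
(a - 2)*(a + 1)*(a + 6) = a^3 + 5*a^2 - 8*a - 12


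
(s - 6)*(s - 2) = s^2 - 8*s + 12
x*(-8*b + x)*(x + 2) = -8*b*x^2 - 16*b*x + x^3 + 2*x^2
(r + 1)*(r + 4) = r^2 + 5*r + 4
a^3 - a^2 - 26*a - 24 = (a - 6)*(a + 1)*(a + 4)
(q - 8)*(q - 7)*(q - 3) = q^3 - 18*q^2 + 101*q - 168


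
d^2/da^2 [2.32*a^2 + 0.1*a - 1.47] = 4.64000000000000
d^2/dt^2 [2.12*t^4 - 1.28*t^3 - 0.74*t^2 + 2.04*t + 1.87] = 25.44*t^2 - 7.68*t - 1.48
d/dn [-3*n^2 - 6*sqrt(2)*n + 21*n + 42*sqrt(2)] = -6*n - 6*sqrt(2) + 21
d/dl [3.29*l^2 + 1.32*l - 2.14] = 6.58*l + 1.32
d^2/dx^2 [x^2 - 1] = 2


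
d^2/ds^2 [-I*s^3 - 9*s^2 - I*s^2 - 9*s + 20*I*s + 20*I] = -6*I*s - 18 - 2*I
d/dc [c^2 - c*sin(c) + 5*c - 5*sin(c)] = -c*cos(c) + 2*c - sin(c) - 5*cos(c) + 5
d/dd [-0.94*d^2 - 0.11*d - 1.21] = -1.88*d - 0.11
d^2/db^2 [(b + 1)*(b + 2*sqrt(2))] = 2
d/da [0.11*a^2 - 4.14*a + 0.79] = 0.22*a - 4.14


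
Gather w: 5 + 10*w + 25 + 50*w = 60*w + 30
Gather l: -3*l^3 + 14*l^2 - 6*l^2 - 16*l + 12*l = -3*l^3 + 8*l^2 - 4*l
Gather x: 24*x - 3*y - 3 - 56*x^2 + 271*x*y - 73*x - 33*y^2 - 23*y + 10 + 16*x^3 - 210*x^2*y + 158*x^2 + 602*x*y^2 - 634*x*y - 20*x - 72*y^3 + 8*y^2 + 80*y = 16*x^3 + x^2*(102 - 210*y) + x*(602*y^2 - 363*y - 69) - 72*y^3 - 25*y^2 + 54*y + 7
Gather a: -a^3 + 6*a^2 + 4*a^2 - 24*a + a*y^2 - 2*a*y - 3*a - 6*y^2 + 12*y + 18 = -a^3 + 10*a^2 + a*(y^2 - 2*y - 27) - 6*y^2 + 12*y + 18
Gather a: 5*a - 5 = 5*a - 5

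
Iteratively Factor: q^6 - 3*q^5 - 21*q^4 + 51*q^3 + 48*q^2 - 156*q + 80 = (q - 5)*(q^5 + 2*q^4 - 11*q^3 - 4*q^2 + 28*q - 16) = (q - 5)*(q - 1)*(q^4 + 3*q^3 - 8*q^2 - 12*q + 16) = (q - 5)*(q - 1)*(q + 2)*(q^3 + q^2 - 10*q + 8) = (q - 5)*(q - 1)*(q + 2)*(q + 4)*(q^2 - 3*q + 2) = (q - 5)*(q - 2)*(q - 1)*(q + 2)*(q + 4)*(q - 1)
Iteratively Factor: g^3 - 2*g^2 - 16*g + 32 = (g - 4)*(g^2 + 2*g - 8) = (g - 4)*(g - 2)*(g + 4)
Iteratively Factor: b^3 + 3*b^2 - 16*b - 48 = (b + 4)*(b^2 - b - 12) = (b + 3)*(b + 4)*(b - 4)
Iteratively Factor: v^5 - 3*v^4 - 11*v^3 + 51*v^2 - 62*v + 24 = (v - 2)*(v^4 - v^3 - 13*v^2 + 25*v - 12) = (v - 2)*(v - 1)*(v^3 - 13*v + 12) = (v - 2)*(v - 1)*(v + 4)*(v^2 - 4*v + 3) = (v - 2)*(v - 1)^2*(v + 4)*(v - 3)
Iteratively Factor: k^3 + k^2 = (k + 1)*(k^2) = k*(k + 1)*(k)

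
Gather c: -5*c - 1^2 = -5*c - 1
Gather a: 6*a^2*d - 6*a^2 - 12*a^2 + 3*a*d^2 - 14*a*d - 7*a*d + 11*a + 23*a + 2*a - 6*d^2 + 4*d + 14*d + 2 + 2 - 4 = a^2*(6*d - 18) + a*(3*d^2 - 21*d + 36) - 6*d^2 + 18*d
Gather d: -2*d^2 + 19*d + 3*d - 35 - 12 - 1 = -2*d^2 + 22*d - 48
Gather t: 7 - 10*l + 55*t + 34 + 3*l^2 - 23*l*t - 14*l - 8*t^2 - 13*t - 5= 3*l^2 - 24*l - 8*t^2 + t*(42 - 23*l) + 36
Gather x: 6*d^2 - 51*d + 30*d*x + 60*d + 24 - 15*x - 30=6*d^2 + 9*d + x*(30*d - 15) - 6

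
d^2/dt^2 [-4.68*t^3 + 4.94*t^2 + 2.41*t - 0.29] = 9.88 - 28.08*t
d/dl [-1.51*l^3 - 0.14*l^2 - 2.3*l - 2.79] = -4.53*l^2 - 0.28*l - 2.3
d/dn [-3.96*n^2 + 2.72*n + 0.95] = 2.72 - 7.92*n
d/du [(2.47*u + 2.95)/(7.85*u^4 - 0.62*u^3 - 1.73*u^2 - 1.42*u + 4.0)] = (-58.1685*u^4 - 89.5672*u^3 + 9.7601*u^2 + 10.207*u + 14.069)/(61.6225*u^8 - 9.734*u^7 - 26.7766*u^6 - 20.1488*u^5 + 67.5537*u^4 - 0.0468000000000002*u^3 - 11.8236*u^2 - 11.36*u + 16.0)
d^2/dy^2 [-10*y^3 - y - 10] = -60*y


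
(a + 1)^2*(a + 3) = a^3 + 5*a^2 + 7*a + 3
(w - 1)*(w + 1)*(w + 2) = w^3 + 2*w^2 - w - 2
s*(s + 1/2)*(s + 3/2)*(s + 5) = s^4 + 7*s^3 + 43*s^2/4 + 15*s/4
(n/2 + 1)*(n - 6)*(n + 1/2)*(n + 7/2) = n^4/2 - 105*n^2/8 - 55*n/2 - 21/2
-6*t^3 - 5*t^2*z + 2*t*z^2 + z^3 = (-2*t + z)*(t + z)*(3*t + z)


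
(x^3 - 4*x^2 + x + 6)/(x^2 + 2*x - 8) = (x^2 - 2*x - 3)/(x + 4)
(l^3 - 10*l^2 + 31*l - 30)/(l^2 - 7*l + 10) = l - 3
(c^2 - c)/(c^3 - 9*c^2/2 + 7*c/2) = 2/(2*c - 7)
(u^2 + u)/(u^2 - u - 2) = u/(u - 2)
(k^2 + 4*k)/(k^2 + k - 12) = k/(k - 3)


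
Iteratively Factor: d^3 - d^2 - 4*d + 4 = (d - 1)*(d^2 - 4) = (d - 2)*(d - 1)*(d + 2)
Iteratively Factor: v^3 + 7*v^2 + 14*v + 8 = (v + 1)*(v^2 + 6*v + 8) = (v + 1)*(v + 4)*(v + 2)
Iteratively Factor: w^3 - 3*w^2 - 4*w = (w + 1)*(w^2 - 4*w) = (w - 4)*(w + 1)*(w)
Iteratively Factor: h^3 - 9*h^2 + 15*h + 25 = (h - 5)*(h^2 - 4*h - 5) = (h - 5)*(h + 1)*(h - 5)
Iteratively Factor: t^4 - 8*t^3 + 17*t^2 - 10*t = (t)*(t^3 - 8*t^2 + 17*t - 10) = t*(t - 5)*(t^2 - 3*t + 2) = t*(t - 5)*(t - 1)*(t - 2)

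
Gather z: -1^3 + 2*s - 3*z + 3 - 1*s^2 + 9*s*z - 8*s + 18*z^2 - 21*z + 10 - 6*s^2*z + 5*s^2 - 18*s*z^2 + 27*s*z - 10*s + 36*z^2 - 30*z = 4*s^2 - 16*s + z^2*(54 - 18*s) + z*(-6*s^2 + 36*s - 54) + 12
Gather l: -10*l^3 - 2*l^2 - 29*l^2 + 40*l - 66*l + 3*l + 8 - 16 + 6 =-10*l^3 - 31*l^2 - 23*l - 2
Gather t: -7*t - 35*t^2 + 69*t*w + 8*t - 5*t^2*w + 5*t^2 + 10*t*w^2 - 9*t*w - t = t^2*(-5*w - 30) + t*(10*w^2 + 60*w)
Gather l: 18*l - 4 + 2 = 18*l - 2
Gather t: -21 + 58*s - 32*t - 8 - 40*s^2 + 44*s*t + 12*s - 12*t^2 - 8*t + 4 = -40*s^2 + 70*s - 12*t^2 + t*(44*s - 40) - 25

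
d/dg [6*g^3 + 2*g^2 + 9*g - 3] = 18*g^2 + 4*g + 9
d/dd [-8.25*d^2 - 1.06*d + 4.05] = -16.5*d - 1.06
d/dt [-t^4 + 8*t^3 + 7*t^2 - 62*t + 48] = -4*t^3 + 24*t^2 + 14*t - 62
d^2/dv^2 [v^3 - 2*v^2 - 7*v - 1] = 6*v - 4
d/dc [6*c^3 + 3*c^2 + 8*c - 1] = 18*c^2 + 6*c + 8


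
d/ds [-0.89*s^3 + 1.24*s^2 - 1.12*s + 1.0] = -2.67*s^2 + 2.48*s - 1.12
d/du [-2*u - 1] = -2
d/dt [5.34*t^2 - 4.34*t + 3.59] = 10.68*t - 4.34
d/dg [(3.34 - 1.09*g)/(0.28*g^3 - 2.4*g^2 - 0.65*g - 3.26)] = (0.6104*g^3 - 5.4216*g^2 + 16.032*g + 5.7244)/(0.0784*g^6 - 1.344*g^5 + 5.396*g^4 + 1.2944*g^3 + 16.0705*g^2 + 4.238*g + 10.6276)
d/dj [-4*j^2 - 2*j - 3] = -8*j - 2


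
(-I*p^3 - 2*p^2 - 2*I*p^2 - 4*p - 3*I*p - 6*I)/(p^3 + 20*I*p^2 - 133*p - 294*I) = -(I*p^3 + 2*p^2*(1 + I) + p*(4 + 3*I) + 6*I)/(p^3 + 20*I*p^2 - 133*p - 294*I)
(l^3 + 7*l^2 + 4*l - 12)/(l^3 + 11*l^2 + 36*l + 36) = (l - 1)/(l + 3)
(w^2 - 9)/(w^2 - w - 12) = (w - 3)/(w - 4)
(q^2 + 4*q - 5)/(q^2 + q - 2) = (q + 5)/(q + 2)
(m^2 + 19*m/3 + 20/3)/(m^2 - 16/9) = 3*(m + 5)/(3*m - 4)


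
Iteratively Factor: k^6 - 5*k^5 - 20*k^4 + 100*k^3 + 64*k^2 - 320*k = (k)*(k^5 - 5*k^4 - 20*k^3 + 100*k^2 + 64*k - 320) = k*(k - 2)*(k^4 - 3*k^3 - 26*k^2 + 48*k + 160) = k*(k - 2)*(k + 4)*(k^3 - 7*k^2 + 2*k + 40) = k*(k - 2)*(k + 2)*(k + 4)*(k^2 - 9*k + 20) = k*(k - 4)*(k - 2)*(k + 2)*(k + 4)*(k - 5)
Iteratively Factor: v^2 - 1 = (v - 1)*(v + 1)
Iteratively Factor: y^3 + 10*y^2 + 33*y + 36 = (y + 4)*(y^2 + 6*y + 9) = (y + 3)*(y + 4)*(y + 3)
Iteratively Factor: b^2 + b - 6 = (b + 3)*(b - 2)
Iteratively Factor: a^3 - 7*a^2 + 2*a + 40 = (a - 5)*(a^2 - 2*a - 8) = (a - 5)*(a + 2)*(a - 4)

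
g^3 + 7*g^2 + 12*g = g*(g + 3)*(g + 4)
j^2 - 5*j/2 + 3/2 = (j - 3/2)*(j - 1)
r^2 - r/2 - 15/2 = (r - 3)*(r + 5/2)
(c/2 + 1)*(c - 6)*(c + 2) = c^3/2 - c^2 - 10*c - 12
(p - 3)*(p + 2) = p^2 - p - 6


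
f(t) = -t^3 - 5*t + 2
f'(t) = -3*t^2 - 5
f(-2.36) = 26.94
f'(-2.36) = -21.71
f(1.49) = -8.76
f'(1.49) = -11.66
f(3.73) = -68.55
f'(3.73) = -46.74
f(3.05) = -41.62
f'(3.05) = -32.91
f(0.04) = 1.80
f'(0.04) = -5.00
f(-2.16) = 22.88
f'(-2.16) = -19.00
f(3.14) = -44.66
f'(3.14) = -34.58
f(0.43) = -0.23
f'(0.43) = -5.55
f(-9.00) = 776.00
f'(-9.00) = -248.00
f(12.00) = -1786.00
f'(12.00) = -437.00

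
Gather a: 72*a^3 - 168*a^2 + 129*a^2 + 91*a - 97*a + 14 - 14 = 72*a^3 - 39*a^2 - 6*a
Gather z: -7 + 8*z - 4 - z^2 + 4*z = -z^2 + 12*z - 11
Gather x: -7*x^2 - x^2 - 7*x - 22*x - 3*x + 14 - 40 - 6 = -8*x^2 - 32*x - 32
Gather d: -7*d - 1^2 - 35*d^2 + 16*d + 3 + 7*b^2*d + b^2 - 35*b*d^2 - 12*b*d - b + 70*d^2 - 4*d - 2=b^2 - b + d^2*(35 - 35*b) + d*(7*b^2 - 12*b + 5)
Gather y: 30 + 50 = 80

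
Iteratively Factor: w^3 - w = (w + 1)*(w^2 - w) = w*(w + 1)*(w - 1)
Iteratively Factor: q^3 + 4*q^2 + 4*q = (q + 2)*(q^2 + 2*q) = (q + 2)^2*(q)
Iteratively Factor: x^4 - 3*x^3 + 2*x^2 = (x)*(x^3 - 3*x^2 + 2*x) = x^2*(x^2 - 3*x + 2) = x^2*(x - 1)*(x - 2)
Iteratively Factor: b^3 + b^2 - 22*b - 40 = (b + 2)*(b^2 - b - 20) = (b + 2)*(b + 4)*(b - 5)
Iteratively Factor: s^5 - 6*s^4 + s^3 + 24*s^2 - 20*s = (s - 1)*(s^4 - 5*s^3 - 4*s^2 + 20*s) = s*(s - 1)*(s^3 - 5*s^2 - 4*s + 20) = s*(s - 5)*(s - 1)*(s^2 - 4) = s*(s - 5)*(s - 1)*(s + 2)*(s - 2)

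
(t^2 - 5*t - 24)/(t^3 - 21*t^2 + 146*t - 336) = (t + 3)/(t^2 - 13*t + 42)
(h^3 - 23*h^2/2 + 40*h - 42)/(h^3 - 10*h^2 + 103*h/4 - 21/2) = 2*(h - 2)/(2*h - 1)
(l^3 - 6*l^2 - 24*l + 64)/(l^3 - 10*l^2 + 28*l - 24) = (l^2 - 4*l - 32)/(l^2 - 8*l + 12)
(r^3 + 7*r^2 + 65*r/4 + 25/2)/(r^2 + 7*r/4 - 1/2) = (4*r^2 + 20*r + 25)/(4*r - 1)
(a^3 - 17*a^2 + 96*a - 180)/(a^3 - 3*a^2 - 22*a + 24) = (a^2 - 11*a + 30)/(a^2 + 3*a - 4)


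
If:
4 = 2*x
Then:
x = 2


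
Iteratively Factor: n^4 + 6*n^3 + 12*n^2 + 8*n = (n + 2)*(n^3 + 4*n^2 + 4*n) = n*(n + 2)*(n^2 + 4*n + 4) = n*(n + 2)^2*(n + 2)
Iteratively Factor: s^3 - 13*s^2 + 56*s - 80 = (s - 4)*(s^2 - 9*s + 20) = (s - 5)*(s - 4)*(s - 4)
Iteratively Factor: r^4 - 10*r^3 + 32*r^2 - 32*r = (r - 4)*(r^3 - 6*r^2 + 8*r) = (r - 4)^2*(r^2 - 2*r) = (r - 4)^2*(r - 2)*(r)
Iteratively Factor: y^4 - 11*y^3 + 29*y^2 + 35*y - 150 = (y + 2)*(y^3 - 13*y^2 + 55*y - 75) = (y - 5)*(y + 2)*(y^2 - 8*y + 15) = (y - 5)*(y - 3)*(y + 2)*(y - 5)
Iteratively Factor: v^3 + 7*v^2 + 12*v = (v + 4)*(v^2 + 3*v) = v*(v + 4)*(v + 3)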